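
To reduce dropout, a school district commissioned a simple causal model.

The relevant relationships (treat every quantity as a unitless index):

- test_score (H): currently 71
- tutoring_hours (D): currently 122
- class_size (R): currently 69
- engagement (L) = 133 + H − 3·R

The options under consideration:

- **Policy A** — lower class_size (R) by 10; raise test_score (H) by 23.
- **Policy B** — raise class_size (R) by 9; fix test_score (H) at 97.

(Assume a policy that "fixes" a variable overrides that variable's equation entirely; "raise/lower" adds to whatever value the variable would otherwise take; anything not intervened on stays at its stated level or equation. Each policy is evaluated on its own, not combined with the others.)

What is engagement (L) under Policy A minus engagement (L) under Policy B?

Policy A (R − 10, H + 23):
  H = 71 + 23 = 94
  R = 69 − 10 = 59
  L = 133 + 94 − 3·59 = 50
Policy B (R + 9, H := 97):
  H = 97
  R = 69 + 9 = 78
  L = 133 + 97 − 3·78 = -4
L: 50 − (-4) = 54

54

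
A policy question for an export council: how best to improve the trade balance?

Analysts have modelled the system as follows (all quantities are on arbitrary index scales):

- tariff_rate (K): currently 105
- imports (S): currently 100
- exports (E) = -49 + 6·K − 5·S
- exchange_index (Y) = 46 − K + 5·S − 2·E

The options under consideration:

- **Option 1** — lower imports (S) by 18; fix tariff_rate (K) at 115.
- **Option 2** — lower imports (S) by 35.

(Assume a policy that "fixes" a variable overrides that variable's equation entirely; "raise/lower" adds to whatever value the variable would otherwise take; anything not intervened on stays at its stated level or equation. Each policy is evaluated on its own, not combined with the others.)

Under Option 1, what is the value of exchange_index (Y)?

-121

Option 1 (S − 18, K := 115):
  K = 115
  S = 100 − 18 = 82
  E = -49 + 6·115 − 5·82 = 231
  Y = 46 − 115 + 5·82 − 2·231 = -121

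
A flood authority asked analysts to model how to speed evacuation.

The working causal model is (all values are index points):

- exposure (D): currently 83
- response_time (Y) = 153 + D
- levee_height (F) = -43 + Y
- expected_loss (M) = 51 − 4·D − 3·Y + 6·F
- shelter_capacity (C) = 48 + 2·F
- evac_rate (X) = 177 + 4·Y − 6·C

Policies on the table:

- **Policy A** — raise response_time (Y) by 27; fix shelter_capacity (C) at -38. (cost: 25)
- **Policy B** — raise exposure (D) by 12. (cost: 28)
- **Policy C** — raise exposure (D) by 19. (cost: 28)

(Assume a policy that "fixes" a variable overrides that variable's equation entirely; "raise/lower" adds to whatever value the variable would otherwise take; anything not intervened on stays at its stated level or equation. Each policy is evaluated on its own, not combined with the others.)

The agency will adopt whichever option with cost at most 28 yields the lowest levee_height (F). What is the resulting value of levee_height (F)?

Policy A (Y + 27, C := -38):
  D = 83
  Y = 153 + 83 (+27 from intervention) = 263
  F = -43 + 263 = 220
Policy B (D + 12):
  D = 83 + 12 = 95
  Y = 153 + 95 = 248
  F = -43 + 248 = 205
Policy C (D + 19):
  D = 83 + 19 = 102
  Y = 153 + 102 = 255
  F = -43 + 255 = 212
Comparing — Policy A: F=220, Policy B: F=205, Policy C: F=212. Lowest is 205 (Policy B).

205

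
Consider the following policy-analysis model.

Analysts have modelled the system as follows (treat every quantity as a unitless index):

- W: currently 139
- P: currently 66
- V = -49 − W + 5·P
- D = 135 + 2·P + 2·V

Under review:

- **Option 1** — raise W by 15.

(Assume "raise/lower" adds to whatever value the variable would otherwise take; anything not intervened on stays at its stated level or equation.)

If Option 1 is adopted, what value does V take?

127

Option 1 (W + 15):
  W = 139 + 15 = 154
  P = 66
  V = -49 − 154 + 5·66 = 127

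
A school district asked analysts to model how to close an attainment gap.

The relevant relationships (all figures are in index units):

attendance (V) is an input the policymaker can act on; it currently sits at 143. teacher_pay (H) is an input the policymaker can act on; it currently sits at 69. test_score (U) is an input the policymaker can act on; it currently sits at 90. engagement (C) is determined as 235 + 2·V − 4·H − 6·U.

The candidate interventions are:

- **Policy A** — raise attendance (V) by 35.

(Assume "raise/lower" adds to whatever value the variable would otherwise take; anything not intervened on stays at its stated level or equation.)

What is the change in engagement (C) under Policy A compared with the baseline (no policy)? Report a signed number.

Baseline:
  V = 143
  H = 69
  U = 90
  C = 235 + 2·143 − 4·69 − 6·90 = -295
Policy A (V + 35):
  V = 143 + 35 = 178
  H = 69
  U = 90
  C = 235 + 2·178 − 4·69 − 6·90 = -225
Change in C: -225 − (-295) = 70

70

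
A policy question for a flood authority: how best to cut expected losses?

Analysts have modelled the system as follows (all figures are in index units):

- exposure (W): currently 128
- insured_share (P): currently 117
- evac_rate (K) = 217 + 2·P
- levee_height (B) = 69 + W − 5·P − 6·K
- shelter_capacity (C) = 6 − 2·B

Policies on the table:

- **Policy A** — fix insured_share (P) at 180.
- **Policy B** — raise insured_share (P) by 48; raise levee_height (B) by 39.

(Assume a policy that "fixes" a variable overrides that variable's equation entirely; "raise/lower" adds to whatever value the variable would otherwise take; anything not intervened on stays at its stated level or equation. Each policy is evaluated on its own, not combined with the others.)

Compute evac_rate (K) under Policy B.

547

Policy B (P + 48, B + 39):
  P = 117 + 48 = 165
  K = 217 + 2·165 = 547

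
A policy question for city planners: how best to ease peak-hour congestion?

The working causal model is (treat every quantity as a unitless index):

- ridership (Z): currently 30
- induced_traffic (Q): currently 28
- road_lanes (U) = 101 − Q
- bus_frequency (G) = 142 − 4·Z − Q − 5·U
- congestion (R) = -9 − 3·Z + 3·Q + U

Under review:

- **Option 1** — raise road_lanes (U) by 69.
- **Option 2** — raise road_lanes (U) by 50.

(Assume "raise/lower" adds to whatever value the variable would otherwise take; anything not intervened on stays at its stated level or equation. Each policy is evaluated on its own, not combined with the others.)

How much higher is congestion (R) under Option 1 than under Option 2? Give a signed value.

Option 1 (U + 69):
  Z = 30
  Q = 28
  U = 101 − 28 (+69 from intervention) = 142
  R = -9 − 3·30 + 3·28 + 142 = 127
Option 2 (U + 50):
  Z = 30
  Q = 28
  U = 101 − 28 (+50 from intervention) = 123
  R = -9 − 3·30 + 3·28 + 123 = 108
R: 127 − 108 = 19

19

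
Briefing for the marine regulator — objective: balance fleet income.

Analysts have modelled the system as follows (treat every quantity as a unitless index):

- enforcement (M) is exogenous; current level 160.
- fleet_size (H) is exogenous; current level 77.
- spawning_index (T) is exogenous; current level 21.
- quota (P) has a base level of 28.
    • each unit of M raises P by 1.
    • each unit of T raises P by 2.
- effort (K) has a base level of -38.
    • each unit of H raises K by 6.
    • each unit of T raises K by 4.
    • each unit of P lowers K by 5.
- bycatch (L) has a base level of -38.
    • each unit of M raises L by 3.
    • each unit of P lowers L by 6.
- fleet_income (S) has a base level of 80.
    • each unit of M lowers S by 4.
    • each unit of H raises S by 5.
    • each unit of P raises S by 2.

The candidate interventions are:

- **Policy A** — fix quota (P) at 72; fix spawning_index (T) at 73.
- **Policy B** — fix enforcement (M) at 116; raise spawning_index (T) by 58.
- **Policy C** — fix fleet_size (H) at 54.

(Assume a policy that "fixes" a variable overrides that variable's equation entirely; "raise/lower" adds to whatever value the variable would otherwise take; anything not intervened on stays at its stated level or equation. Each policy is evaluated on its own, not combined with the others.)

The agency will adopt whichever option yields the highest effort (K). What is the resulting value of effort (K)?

356

Policy A (P := 72, T := 73):
  M = 160
  H = 77
  T = 73
  P = 72
  K = -38 + 6·77 + 4·73 − 5·72 = 356
Policy B (M := 116, T + 58):
  M = 116
  H = 77
  T = 21 + 58 = 79
  P = 28 + 116 + 2·79 = 302
  K = -38 + 6·77 + 4·79 − 5·302 = -770
Policy C (H := 54):
  M = 160
  H = 54
  T = 21
  P = 28 + 160 + 2·21 = 230
  K = -38 + 6·54 + 4·21 − 5·230 = -780
Comparing — Policy A: K=356, Policy B: K=-770, Policy C: K=-780. Highest is 356 (Policy A).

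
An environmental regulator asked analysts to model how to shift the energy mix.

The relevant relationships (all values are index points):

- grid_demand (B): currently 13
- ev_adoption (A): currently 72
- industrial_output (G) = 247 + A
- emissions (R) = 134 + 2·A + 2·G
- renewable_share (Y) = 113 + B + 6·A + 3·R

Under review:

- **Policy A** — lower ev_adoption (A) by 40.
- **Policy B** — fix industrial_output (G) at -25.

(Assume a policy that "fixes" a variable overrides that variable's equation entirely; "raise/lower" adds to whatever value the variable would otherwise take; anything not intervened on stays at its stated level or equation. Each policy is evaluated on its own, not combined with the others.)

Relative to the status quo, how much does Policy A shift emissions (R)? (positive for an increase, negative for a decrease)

Baseline:
  A = 72
  G = 247 + 72 = 319
  R = 134 + 2·72 + 2·319 = 916
Policy A (A − 40):
  A = 72 − 40 = 32
  G = 247 + 32 = 279
  R = 134 + 2·32 + 2·279 = 756
Change in R: 756 − 916 = -160

-160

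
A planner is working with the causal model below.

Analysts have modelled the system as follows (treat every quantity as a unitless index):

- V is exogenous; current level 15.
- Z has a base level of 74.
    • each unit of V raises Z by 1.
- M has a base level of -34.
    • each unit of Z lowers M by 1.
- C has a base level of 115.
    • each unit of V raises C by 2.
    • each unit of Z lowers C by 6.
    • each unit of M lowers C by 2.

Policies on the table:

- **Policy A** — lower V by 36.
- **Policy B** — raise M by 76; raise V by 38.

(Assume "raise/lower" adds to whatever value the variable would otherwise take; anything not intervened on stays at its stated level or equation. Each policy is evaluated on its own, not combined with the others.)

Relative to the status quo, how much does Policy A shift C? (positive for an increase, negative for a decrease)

72

Baseline:
  V = 15
  Z = 74 + 15 = 89
  M = -34 − 89 = -123
  C = 115 + 2·15 − 6·89 − 2·(-123) = -143
Policy A (V − 36):
  V = 15 − 36 = -21
  Z = 74 + (-21) = 53
  M = -34 − 53 = -87
  C = 115 + 2·(-21) − 6·53 − 2·(-87) = -71
Change in C: -71 − (-143) = 72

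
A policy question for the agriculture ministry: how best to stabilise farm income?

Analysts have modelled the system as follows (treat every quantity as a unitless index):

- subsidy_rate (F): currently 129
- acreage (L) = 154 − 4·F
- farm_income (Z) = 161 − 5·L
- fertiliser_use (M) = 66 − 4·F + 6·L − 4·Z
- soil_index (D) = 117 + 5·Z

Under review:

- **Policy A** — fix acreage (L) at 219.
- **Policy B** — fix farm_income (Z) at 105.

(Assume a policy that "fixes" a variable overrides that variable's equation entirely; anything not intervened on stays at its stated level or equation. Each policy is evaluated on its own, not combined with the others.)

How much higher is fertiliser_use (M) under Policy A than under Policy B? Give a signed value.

7642

Policy A (L := 219):
  F = 129
  L = 219
  Z = 161 − 5·219 = -934
  M = 66 − 4·129 + 6·219 − 4·(-934) = 4600
Policy B (Z := 105):
  F = 129
  L = 154 − 4·129 = -362
  Z = 105
  M = 66 − 4·129 + 6·(-362) − 4·105 = -3042
M: 4600 − (-3042) = 7642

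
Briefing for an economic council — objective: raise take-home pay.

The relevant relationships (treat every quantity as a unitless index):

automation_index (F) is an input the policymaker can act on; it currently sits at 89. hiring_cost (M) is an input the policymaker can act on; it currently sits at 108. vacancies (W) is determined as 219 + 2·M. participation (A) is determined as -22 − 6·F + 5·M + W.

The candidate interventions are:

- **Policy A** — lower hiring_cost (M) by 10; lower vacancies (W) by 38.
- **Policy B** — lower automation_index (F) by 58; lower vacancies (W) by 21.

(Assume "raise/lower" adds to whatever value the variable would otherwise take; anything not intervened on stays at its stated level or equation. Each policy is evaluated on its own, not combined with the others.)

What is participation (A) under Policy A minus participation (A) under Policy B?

Policy A (M − 10, W − 38):
  F = 89
  M = 108 − 10 = 98
  W = 219 + 2·98 (−38 from intervention) = 377
  A = -22 − 6·89 + 5·98 + 377 = 311
Policy B (F − 58, W − 21):
  F = 89 − 58 = 31
  M = 108
  W = 219 + 2·108 (−21 from intervention) = 414
  A = -22 − 6·31 + 5·108 + 414 = 746
A: 311 − 746 = -435

-435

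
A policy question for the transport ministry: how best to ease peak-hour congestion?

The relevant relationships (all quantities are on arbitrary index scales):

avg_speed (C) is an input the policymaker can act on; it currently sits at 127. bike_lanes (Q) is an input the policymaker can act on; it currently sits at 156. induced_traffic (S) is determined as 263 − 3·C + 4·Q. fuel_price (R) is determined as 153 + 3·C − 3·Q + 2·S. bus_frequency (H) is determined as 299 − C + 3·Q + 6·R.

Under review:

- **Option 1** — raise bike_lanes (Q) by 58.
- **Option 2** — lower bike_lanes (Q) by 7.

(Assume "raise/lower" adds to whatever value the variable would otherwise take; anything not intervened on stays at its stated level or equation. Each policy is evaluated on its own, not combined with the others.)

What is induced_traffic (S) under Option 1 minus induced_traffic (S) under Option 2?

Option 1 (Q + 58):
  C = 127
  Q = 156 + 58 = 214
  S = 263 − 3·127 + 4·214 = 738
Option 2 (Q − 7):
  C = 127
  Q = 156 − 7 = 149
  S = 263 − 3·127 + 4·149 = 478
S: 738 − 478 = 260

260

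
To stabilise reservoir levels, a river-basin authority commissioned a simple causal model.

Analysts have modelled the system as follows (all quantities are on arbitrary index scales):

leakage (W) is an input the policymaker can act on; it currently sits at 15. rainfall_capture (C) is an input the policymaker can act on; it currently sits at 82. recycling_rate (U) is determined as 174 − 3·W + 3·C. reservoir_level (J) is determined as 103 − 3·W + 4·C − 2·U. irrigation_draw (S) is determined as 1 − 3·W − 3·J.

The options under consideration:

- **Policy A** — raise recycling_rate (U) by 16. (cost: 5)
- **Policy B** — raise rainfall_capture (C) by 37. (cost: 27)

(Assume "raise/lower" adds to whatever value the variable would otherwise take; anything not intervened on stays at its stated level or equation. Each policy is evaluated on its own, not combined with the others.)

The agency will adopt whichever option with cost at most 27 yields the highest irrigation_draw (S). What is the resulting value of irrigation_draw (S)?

1270

Policy A (U + 16):
  W = 15
  C = 82
  U = 174 − 3·15 + 3·82 (+16 from intervention) = 391
  J = 103 − 3·15 + 4·82 − 2·391 = -396
  S = 1 − 3·15 − 3·(-396) = 1144
Policy B (C + 37):
  W = 15
  C = 82 + 37 = 119
  U = 174 − 3·15 + 3·119 = 486
  J = 103 − 3·15 + 4·119 − 2·486 = -438
  S = 1 − 3·15 − 3·(-438) = 1270
Comparing — Policy A: S=1144, Policy B: S=1270. Highest is 1270 (Policy B).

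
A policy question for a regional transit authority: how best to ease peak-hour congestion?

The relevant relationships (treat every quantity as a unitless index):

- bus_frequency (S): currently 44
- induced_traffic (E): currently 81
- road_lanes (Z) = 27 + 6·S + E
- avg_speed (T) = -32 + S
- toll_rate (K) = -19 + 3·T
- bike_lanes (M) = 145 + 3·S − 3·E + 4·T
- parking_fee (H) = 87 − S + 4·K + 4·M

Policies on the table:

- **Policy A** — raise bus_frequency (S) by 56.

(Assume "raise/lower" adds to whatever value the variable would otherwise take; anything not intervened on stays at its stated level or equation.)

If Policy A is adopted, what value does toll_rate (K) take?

Policy A (S + 56):
  S = 44 + 56 = 100
  T = -32 + 100 = 68
  K = -19 + 3·68 = 185

185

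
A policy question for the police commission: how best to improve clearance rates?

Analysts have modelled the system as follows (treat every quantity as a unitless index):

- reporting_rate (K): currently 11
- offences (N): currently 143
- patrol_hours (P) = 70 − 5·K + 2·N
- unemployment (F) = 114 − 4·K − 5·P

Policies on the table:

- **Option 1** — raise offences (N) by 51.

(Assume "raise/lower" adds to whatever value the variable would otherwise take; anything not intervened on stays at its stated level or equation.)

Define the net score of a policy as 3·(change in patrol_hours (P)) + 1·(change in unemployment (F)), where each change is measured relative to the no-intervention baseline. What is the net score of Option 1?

Baseline:
  K = 11
  N = 143
  P = 70 − 5·11 + 2·143 = 301
  F = 114 − 4·11 − 5·301 = -1435
Option 1 (N + 51):
  K = 11
  N = 143 + 51 = 194
  P = 70 − 5·11 + 2·194 = 403
  F = 114 − 4·11 − 5·403 = -1945
ΔP = 403 − 301 = 102; ΔF = -1945 − (-1435) = -510
Score = 3·102 + 1·(-510) = -204

-204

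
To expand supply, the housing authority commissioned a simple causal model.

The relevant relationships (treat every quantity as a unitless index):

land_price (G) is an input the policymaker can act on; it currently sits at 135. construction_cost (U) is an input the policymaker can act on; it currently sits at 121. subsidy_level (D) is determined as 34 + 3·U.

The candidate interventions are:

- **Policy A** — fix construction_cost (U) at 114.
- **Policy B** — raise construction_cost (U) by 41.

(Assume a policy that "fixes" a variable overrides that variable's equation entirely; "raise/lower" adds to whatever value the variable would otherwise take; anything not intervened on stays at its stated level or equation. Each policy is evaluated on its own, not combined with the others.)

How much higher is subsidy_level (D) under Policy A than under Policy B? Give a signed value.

-144

Policy A (U := 114):
  U = 114
  D = 34 + 3·114 = 376
Policy B (U + 41):
  U = 121 + 41 = 162
  D = 34 + 3·162 = 520
D: 376 − 520 = -144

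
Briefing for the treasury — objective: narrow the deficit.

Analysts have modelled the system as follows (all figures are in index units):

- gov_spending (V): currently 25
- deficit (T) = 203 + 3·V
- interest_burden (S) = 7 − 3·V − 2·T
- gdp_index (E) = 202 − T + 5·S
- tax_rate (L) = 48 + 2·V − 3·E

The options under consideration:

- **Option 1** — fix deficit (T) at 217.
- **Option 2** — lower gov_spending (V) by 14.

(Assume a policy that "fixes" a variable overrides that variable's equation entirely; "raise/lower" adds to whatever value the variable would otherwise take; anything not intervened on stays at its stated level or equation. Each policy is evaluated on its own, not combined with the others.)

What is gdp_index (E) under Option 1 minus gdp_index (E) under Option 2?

-1

Option 1 (T := 217):
  V = 25
  T = 217
  S = 7 − 3·25 − 2·217 = -502
  E = 202 − 217 + 5·(-502) = -2525
Option 2 (V − 14):
  V = 25 − 14 = 11
  T = 203 + 3·11 = 236
  S = 7 − 3·11 − 2·236 = -498
  E = 202 − 236 + 5·(-498) = -2524
E: -2525 − (-2524) = -1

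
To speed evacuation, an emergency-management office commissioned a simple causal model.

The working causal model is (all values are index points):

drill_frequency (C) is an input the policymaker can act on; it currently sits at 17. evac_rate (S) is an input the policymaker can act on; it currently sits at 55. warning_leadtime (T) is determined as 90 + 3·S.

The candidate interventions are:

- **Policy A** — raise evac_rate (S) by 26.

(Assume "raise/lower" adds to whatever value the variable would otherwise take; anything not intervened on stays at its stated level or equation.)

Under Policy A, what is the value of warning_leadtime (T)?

Policy A (S + 26):
  S = 55 + 26 = 81
  T = 90 + 3·81 = 333

333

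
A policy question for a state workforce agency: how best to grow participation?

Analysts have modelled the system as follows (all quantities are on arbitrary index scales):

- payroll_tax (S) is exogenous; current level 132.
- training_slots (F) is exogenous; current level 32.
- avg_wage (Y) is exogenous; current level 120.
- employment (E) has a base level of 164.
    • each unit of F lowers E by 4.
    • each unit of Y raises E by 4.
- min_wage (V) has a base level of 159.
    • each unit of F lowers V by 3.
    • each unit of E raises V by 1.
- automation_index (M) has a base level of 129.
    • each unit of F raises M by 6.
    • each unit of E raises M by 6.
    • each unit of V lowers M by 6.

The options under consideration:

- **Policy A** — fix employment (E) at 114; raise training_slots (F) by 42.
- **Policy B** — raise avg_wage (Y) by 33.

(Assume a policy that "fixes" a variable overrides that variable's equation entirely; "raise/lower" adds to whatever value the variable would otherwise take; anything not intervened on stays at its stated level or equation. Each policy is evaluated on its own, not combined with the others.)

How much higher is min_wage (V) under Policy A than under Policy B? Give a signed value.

Policy A (E := 114, F + 42):
  F = 32 + 42 = 74
  Y = 120
  E = 114
  V = 159 − 3·74 + 114 = 51
Policy B (Y + 33):
  F = 32
  Y = 120 + 33 = 153
  E = 164 − 4·32 + 4·153 = 648
  V = 159 − 3·32 + 648 = 711
V: 51 − 711 = -660

-660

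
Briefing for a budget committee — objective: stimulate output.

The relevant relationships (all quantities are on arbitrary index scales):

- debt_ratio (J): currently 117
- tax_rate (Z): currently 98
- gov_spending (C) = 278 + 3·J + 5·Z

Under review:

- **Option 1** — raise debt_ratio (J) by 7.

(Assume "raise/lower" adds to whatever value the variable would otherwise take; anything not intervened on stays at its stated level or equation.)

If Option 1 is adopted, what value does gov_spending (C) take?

Option 1 (J + 7):
  J = 117 + 7 = 124
  Z = 98
  C = 278 + 3·124 + 5·98 = 1140

1140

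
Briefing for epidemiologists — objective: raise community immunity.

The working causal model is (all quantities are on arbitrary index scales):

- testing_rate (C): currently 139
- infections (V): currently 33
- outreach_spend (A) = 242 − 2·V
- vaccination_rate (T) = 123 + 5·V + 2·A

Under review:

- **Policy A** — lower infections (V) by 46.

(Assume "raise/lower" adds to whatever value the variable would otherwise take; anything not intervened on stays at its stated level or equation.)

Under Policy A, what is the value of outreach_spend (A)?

268

Policy A (V − 46):
  V = 33 − 46 = -13
  A = 242 − 2·(-13) = 268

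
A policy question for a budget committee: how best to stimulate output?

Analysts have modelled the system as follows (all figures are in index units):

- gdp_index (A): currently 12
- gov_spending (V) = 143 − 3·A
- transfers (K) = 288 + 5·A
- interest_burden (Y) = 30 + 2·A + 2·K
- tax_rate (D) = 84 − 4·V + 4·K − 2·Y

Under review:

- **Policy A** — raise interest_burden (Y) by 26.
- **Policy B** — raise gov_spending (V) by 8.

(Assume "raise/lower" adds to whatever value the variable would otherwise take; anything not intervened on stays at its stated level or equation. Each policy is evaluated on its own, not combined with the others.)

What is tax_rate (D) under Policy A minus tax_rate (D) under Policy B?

Policy A (Y + 26):
  A = 12
  V = 143 − 3·12 = 107
  K = 288 + 5·12 = 348
  Y = 30 + 2·12 + 2·348 (+26 from intervention) = 776
  D = 84 − 4·107 + 4·348 − 2·776 = -504
Policy B (V + 8):
  A = 12
  V = 143 − 3·12 (+8 from intervention) = 115
  K = 288 + 5·12 = 348
  Y = 30 + 2·12 + 2·348 = 750
  D = 84 − 4·115 + 4·348 − 2·750 = -484
D: -504 − (-484) = -20

-20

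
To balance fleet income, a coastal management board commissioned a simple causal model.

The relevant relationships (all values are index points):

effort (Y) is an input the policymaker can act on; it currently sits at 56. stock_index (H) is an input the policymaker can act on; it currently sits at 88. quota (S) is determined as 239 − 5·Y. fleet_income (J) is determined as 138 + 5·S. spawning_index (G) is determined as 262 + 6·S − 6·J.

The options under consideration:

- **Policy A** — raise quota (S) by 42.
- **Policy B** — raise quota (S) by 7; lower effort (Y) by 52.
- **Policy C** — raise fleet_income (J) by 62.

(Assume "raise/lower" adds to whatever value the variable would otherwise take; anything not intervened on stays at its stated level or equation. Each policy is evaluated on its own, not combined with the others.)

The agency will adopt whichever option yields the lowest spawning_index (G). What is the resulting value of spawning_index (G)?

-5990

Policy A (S + 42):
  Y = 56
  S = 239 − 5·56 (+42 from intervention) = 1
  J = 138 + 5·1 = 143
  G = 262 + 6·1 − 6·143 = -590
Policy B (S + 7, Y − 52):
  Y = 56 − 52 = 4
  S = 239 − 5·4 (+7 from intervention) = 226
  J = 138 + 5·226 = 1268
  G = 262 + 6·226 − 6·1268 = -5990
Policy C (J + 62):
  Y = 56
  S = 239 − 5·56 = -41
  J = 138 + 5·(-41) (+62 from intervention) = -5
  G = 262 + 6·(-41) − 6·(-5) = 46
Comparing — Policy A: G=-590, Policy B: G=-5990, Policy C: G=46. Lowest is -5990 (Policy B).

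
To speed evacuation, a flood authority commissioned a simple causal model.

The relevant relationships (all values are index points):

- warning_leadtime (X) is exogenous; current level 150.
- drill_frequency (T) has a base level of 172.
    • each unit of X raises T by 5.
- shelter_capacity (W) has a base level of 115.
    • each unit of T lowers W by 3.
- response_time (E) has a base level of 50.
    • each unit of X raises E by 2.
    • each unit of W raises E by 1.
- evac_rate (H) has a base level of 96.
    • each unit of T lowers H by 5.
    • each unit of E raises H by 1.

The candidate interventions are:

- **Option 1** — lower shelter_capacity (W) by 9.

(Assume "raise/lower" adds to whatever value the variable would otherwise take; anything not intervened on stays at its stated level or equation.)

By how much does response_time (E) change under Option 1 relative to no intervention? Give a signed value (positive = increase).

Baseline:
  X = 150
  T = 172 + 5·150 = 922
  W = 115 − 3·922 = -2651
  E = 50 + 2·150 + (-2651) = -2301
Option 1 (W − 9):
  X = 150
  T = 172 + 5·150 = 922
  W = 115 − 3·922 (−9 from intervention) = -2660
  E = 50 + 2·150 + (-2660) = -2310
Change in E: -2310 − (-2301) = -9

-9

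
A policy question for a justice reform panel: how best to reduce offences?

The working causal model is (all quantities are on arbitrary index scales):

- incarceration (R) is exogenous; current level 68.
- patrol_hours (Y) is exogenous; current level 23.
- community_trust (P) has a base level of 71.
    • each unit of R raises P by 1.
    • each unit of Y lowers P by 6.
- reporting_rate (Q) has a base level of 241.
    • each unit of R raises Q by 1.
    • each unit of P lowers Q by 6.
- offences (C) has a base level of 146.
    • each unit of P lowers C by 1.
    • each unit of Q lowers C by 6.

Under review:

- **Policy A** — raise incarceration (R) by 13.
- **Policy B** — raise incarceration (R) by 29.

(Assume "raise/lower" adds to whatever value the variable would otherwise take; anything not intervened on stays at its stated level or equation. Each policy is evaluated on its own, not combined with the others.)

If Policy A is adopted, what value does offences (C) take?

-1296

Policy A (R + 13):
  R = 68 + 13 = 81
  Y = 23
  P = 71 + 81 − 6·23 = 14
  Q = 241 + 81 − 6·14 = 238
  C = 146 − 14 − 6·238 = -1296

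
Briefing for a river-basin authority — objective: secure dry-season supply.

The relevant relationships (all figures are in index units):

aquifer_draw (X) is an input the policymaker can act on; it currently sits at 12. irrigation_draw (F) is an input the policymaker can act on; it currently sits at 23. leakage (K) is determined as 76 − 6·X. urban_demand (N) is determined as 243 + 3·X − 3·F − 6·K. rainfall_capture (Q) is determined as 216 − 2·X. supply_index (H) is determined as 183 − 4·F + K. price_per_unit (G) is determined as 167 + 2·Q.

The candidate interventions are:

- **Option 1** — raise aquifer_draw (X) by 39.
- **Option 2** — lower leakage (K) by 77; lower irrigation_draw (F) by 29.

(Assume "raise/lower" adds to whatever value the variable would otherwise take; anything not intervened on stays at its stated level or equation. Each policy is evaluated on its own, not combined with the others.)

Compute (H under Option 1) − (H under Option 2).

Option 1 (X + 39):
  X = 12 + 39 = 51
  F = 23
  K = 76 − 6·51 = -230
  H = 183 − 4·23 + (-230) = -139
Option 2 (K − 77, F − 29):
  X = 12
  F = 23 − 29 = -6
  K = 76 − 6·12 (−77 from intervention) = -73
  H = 183 − 4·(-6) + (-73) = 134
H: -139 − 134 = -273

-273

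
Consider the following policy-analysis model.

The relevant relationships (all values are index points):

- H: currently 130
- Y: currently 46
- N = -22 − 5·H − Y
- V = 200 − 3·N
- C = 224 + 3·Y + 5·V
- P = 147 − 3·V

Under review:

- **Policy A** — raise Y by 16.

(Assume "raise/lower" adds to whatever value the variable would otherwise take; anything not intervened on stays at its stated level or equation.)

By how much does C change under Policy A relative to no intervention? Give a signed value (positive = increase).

Baseline:
  H = 130
  Y = 46
  N = -22 − 5·130 − 46 = -718
  V = 200 − 3·(-718) = 2354
  C = 224 + 3·46 + 5·2354 = 12132
Policy A (Y + 16):
  H = 130
  Y = 46 + 16 = 62
  N = -22 − 5·130 − 62 = -734
  V = 200 − 3·(-734) = 2402
  C = 224 + 3·62 + 5·2402 = 12420
Change in C: 12420 − 12132 = 288

288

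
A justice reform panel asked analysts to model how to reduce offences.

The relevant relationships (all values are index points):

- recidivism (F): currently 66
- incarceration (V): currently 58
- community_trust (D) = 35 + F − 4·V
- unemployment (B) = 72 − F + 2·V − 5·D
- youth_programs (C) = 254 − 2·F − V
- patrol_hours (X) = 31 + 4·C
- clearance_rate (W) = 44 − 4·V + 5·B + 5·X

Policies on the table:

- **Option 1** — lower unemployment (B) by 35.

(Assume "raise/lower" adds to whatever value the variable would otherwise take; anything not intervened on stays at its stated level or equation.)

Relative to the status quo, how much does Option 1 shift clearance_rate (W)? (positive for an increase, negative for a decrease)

-175

Baseline:
  F = 66
  V = 58
  D = 35 + 66 − 4·58 = -131
  B = 72 − 66 + 2·58 − 5·(-131) = 777
  C = 254 − 2·66 − 58 = 64
  X = 31 + 4·64 = 287
  W = 44 − 4·58 + 5·777 + 5·287 = 5132
Option 1 (B − 35):
  F = 66
  V = 58
  D = 35 + 66 − 4·58 = -131
  B = 72 − 66 + 2·58 − 5·(-131) (−35 from intervention) = 742
  C = 254 − 2·66 − 58 = 64
  X = 31 + 4·64 = 287
  W = 44 − 4·58 + 5·742 + 5·287 = 4957
Change in W: 4957 − 5132 = -175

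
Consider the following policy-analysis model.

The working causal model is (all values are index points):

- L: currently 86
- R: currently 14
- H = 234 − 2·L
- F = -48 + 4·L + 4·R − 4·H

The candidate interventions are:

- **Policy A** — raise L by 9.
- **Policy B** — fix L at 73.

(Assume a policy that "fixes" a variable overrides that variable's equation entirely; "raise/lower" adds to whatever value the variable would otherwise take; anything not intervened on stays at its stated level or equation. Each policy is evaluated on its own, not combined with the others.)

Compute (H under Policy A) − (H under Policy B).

Policy A (L + 9):
  L = 86 + 9 = 95
  H = 234 − 2·95 = 44
Policy B (L := 73):
  L = 73
  H = 234 − 2·73 = 88
H: 44 − 88 = -44

-44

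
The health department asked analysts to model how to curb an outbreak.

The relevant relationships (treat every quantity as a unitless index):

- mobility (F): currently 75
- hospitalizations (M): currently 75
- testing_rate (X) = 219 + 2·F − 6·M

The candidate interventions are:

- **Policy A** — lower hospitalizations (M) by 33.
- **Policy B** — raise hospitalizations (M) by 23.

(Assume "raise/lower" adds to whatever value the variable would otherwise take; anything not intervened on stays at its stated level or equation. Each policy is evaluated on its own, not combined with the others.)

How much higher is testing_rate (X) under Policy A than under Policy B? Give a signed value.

336

Policy A (M − 33):
  F = 75
  M = 75 − 33 = 42
  X = 219 + 2·75 − 6·42 = 117
Policy B (M + 23):
  F = 75
  M = 75 + 23 = 98
  X = 219 + 2·75 − 6·98 = -219
X: 117 − (-219) = 336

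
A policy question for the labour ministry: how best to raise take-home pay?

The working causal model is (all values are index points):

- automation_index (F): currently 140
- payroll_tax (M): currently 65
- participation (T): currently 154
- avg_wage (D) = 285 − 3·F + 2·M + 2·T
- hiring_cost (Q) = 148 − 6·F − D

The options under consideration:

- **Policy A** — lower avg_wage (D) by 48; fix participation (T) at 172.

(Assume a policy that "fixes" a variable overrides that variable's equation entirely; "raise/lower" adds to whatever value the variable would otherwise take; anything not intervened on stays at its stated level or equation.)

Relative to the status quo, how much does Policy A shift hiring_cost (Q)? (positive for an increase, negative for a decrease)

Baseline:
  F = 140
  M = 65
  T = 154
  D = 285 − 3·140 + 2·65 + 2·154 = 303
  Q = 148 − 6·140 − 303 = -995
Policy A (D − 48, T := 172):
  F = 140
  M = 65
  T = 172
  D = 285 − 3·140 + 2·65 + 2·172 (−48 from intervention) = 291
  Q = 148 − 6·140 − 291 = -983
Change in Q: -983 − (-995) = 12

12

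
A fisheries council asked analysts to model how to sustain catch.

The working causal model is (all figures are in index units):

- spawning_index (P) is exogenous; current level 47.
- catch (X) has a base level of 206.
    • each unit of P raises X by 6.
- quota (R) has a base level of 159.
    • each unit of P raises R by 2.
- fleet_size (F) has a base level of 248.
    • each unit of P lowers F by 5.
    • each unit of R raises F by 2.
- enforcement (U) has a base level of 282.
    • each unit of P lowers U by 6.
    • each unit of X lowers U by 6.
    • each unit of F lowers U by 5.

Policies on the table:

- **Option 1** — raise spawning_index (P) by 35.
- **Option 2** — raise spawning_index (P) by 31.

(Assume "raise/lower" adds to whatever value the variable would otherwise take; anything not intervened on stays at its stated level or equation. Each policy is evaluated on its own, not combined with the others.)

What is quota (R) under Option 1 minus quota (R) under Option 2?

8

Option 1 (P + 35):
  P = 47 + 35 = 82
  R = 159 + 2·82 = 323
Option 2 (P + 31):
  P = 47 + 31 = 78
  R = 159 + 2·78 = 315
R: 323 − 315 = 8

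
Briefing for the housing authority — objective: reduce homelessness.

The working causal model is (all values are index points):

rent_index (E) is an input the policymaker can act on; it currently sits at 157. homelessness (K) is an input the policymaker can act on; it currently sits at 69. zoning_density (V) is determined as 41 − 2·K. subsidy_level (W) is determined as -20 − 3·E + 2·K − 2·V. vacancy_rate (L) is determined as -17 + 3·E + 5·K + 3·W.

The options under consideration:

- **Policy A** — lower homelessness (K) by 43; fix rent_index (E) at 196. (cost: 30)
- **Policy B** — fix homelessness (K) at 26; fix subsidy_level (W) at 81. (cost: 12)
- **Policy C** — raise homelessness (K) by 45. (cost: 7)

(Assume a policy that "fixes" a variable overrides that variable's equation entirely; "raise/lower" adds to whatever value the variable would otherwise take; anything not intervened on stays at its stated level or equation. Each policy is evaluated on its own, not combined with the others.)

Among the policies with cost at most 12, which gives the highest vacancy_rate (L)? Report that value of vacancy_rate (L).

1357

Policy B (K := 26, W := 81):
  E = 157
  K = 26
  V = 41 − 2·26 = -11
  W = 81
  L = -17 + 3·157 + 5·26 + 3·81 = 827
Policy C (K + 45):
  E = 157
  K = 69 + 45 = 114
  V = 41 − 2·114 = -187
  W = -20 − 3·157 + 2·114 − 2·(-187) = 111
  L = -17 + 3·157 + 5·114 + 3·111 = 1357
Comparing — Policy B: L=827, Policy C: L=1357. Highest is 1357 (Policy C).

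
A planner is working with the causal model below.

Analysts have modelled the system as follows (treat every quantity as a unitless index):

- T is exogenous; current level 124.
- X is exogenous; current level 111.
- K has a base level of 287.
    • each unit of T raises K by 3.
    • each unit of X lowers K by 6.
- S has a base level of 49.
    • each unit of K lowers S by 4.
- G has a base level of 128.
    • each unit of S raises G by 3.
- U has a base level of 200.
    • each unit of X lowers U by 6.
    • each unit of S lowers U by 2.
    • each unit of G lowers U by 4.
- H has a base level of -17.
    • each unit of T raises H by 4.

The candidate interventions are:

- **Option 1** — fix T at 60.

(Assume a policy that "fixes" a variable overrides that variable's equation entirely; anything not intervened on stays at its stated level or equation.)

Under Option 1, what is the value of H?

Option 1 (T := 60):
  T = 60
  H = -17 + 4·60 = 223

223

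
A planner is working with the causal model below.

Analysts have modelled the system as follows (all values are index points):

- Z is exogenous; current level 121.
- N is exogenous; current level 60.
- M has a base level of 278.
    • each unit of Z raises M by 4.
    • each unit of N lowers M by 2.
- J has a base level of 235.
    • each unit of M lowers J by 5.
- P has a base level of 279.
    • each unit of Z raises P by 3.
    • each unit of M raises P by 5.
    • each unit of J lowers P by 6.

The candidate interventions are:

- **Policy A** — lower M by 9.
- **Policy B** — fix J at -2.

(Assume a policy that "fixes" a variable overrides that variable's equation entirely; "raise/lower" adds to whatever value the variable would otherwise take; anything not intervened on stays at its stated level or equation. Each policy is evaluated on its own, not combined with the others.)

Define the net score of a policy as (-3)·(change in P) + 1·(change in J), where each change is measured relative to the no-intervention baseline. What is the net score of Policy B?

56487

Baseline:
  Z = 121
  N = 60
  M = 278 + 4·121 − 2·60 = 642
  J = 235 − 5·642 = -2975
  P = 279 + 3·121 + 5·642 − 6·(-2975) = 21702
Policy B (J := -2):
  Z = 121
  N = 60
  M = 278 + 4·121 − 2·60 = 642
  J = -2
  P = 279 + 3·121 + 5·642 − 6·(-2) = 3864
ΔP = 3864 − 21702 = -17838; ΔJ = -2 − (-2975) = 2973
Score = (-3)·(-17838) + 1·2973 = 56487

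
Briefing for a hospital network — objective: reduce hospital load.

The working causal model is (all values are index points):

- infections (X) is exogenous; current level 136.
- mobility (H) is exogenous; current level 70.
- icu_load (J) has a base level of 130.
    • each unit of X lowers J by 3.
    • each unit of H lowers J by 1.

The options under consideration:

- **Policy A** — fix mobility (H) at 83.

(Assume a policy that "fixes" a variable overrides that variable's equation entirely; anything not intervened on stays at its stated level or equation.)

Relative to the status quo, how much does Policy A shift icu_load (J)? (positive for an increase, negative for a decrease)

Baseline:
  X = 136
  H = 70
  J = 130 − 3·136 − 70 = -348
Policy A (H := 83):
  X = 136
  H = 83
  J = 130 − 3·136 − 83 = -361
Change in J: -361 − (-348) = -13

-13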